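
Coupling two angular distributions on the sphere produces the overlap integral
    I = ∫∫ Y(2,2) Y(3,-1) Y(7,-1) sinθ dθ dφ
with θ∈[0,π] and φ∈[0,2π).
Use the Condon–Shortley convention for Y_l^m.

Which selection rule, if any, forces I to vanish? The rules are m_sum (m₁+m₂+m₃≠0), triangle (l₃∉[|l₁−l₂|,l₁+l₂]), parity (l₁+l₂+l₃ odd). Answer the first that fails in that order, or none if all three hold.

triangle

m₁+m₂+m₃ = 2 − 1 − 1 = 0  ✓
triangle: |2−3|=1 ≤ l₃=7 ≤ 2+3=5  ✗
parity: l₁+l₂+l₃ = 12 is even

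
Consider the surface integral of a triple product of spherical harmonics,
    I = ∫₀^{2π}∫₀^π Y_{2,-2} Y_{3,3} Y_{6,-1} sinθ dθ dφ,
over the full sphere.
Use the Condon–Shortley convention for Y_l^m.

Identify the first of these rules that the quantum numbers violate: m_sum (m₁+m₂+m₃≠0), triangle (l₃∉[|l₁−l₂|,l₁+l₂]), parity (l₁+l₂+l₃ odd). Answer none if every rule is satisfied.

Σmᵢ = 0  ✓
l₃∈[|l₁−l₂|,l₁+l₂]=[1,5], have l₃=6  ✗
Σlᵢ = 11 ⇒ odd

triangle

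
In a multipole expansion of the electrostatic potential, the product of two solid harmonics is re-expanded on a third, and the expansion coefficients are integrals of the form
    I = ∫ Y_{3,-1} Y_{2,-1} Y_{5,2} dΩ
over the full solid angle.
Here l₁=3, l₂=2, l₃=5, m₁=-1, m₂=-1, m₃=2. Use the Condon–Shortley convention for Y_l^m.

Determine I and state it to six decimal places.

0.245532

Checks pass: Σm=0; 10 even; l₃=5∈[1,5].
(2·3+1)(2·2+1)(2·5+1) = 385
Δ: 0! 6! 4! / 11! → 1/2310
sum: t=0:+1/144 = 1/144
3j²(3 2 5; 0 0 0) = Δ·Π!·Σ² = 10/231  (sign -1)
sum: t=0:+1/288 = 1/288
3j²(3 2 5; -1 -1 2) = Δ·Π!·Σ² = 1/22  (sign -1)
combine: 4πI² = 385·10/231·1/22 = 25/33
take √, sign +1: I = 0.24553200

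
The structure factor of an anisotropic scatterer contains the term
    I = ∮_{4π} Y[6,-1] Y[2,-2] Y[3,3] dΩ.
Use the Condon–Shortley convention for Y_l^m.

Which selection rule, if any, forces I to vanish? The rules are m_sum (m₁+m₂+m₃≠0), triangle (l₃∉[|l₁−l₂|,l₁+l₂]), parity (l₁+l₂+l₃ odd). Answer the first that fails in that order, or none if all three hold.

triangle

azimuthal sum: -1 − 2 + 3 = 0  ✓
4 ≤ 3 ≤ 8 (triangle on l)  ✗
L = 6 + 2 + 3 = 11 (odd)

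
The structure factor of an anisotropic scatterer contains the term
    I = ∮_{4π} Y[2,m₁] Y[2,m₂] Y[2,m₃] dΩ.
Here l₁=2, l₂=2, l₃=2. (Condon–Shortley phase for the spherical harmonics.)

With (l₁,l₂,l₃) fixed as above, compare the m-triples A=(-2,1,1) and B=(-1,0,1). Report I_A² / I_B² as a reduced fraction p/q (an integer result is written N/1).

6/1

l's match ⇒ only the (l;m) 3-j factors differ between A and B.
A: triangle coeff Δ(2,2,2) = 1/630; Σ_t [2,2]: t=2:+1/4 = 1/4; (3j)²=3/35 [(2 2 2; -2 1 1)], sign=-1
B: triangle coeff Δ(2,2,2) = 1/630; Σ_t [1,2]: t=1:−1/2 t=2:+1/4 = -1/4; (3j)²=1/70 [(2 2 2; -1 0 1)], sign=+1
I_A²/I_B² = (3/35)/(1/70) = 6/1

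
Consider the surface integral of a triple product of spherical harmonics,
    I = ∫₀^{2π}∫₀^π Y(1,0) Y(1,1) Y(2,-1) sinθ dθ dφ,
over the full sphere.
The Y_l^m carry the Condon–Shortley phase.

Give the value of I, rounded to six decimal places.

m-sum 0 ✓  L=4 even ✓  0≤2≤2 ✓
Π(2lᵢ+1) = 3×3×5 = 45
triangle coeff Δ(1,1,2) = 1/30
Σ_t [0,0]: t=0:+1/1 = 1/1
(3j)²=2/15 [(1 1 2; 0 0 0)], sign=+1
Σ_t [0,0]: t=0:+1/2 = 1/2
(3j)²=1/10 [(1 1 2; 0 1 -1)], sign=-1
⇒ 4πI² = 3/5
I = (-1)√(3/5/(4π)) = -0.21850969

-0.218510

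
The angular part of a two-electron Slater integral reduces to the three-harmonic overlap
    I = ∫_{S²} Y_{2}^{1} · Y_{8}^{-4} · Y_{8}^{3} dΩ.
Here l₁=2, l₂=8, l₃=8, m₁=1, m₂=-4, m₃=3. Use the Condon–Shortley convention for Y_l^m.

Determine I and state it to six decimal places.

0.146979

Checks pass: Σm=0; 18 even; l₃=8∈[6,10].
(2·2+1)(2·8+1)(2·8+1) = 1445
Δ: 2! 2! 14! / 19! → 1/348840
sum: t=0:+1/116121600 t=1:−1/25401600 t=2:+1/116121600 = -1/45158400
3j²(2 8 8; 0 0 0) = Δ·Π!·Σ² = 24/1615  (sign -1)
sum: t=0:+1/174182400 t=1:−1/479001600 = 1/273715200
3j²(2 8 8; 1 -4 3) = Δ·Π!·Σ² = 49/3876  (sign -1)
combine: 4πI² = 1445·24/1615·49/3876 = 98/361
take √, sign +1: I = 0.14697873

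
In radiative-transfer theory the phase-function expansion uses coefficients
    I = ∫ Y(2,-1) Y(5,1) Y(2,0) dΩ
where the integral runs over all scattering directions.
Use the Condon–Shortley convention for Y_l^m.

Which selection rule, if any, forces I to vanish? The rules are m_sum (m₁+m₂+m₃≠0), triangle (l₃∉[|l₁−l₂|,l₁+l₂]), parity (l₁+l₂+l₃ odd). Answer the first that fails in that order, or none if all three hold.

azimuthal sum: -1 + 1 + 0 = 0  ✓
3 ≤ 2 ≤ 7 (triangle on l)  ✗
L = 2 + 5 + 2 = 9 (odd)

triangle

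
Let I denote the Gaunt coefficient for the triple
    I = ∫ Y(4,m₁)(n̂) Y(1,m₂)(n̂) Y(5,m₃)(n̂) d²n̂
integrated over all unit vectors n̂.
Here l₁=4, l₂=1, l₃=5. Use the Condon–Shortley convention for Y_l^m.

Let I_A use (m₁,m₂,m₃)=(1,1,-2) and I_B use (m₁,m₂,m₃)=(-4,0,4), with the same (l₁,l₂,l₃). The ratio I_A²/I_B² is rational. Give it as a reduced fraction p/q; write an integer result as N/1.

Same 4,1,5: normalisation and zero-m 3j drop out of the ratio.
A: Δ: 0! 8! 2! / 11! → 1/495; sum: t=0:+1/1440 = 1/1440; 3j²(4 1 5; 1 1 -2) = Δ·Π!·Σ² = 7/165  (sign -1)
B: Δ: 0! 8! 2! / 11! → 1/495; sum: t=0:+1/40320 = 1/40320; 3j²(4 1 5; -4 0 4) = Δ·Π!·Σ² = 1/55  (sign -1)
I_A²/I_B² = (7/165)/(1/55) = 7/3

7/3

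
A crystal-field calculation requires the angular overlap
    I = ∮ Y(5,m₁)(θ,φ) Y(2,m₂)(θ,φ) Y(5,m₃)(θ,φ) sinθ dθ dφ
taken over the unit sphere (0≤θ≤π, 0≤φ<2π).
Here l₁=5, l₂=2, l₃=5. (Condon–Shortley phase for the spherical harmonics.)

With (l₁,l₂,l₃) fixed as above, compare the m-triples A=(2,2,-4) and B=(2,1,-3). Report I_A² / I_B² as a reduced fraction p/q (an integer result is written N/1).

18/25

Same 5,2,5: normalisation and zero-m 3j drop out of the ratio.
A: Δ: 2! 8! 2! / 13! → 1/38610; sum: t=2:+1/20160 = 1/20160; 3j²(5 2 5; 2 2 -4) = Δ·Π!·Σ² = 12/715  (sign -1)
B: Δ: 2! 8! 2! / 13! → 1/38610; sum: t=1:−1/2880 t=2:+1/10080 = -1/4032; 3j²(5 2 5; 2 1 -3) = Δ·Π!·Σ² = 10/429  (sign -1)
I_A²/I_B² = (12/715)/(10/429) = 18/25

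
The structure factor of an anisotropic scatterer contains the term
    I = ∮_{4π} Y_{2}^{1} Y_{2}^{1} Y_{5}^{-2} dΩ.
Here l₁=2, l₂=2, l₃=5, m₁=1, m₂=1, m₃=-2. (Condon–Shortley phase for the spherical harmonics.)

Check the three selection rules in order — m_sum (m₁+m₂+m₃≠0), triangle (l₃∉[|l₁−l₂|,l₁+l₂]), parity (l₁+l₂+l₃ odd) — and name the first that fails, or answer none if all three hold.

triangle

Σmᵢ = 0  ✓
l₃∈[|l₁−l₂|,l₁+l₂]=[0,4], have l₃=5  ✗
Σlᵢ = 9 ⇒ odd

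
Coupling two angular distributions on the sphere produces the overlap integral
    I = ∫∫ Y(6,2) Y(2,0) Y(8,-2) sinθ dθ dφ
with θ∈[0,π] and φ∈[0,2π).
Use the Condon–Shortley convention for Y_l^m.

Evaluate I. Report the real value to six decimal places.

0.220478

m-sum 0 ✓  L=16 even ✓  4≤8≤8 ✓
Π(2lᵢ+1) = 13×5×17 = 1105
triangle coeff Δ(6,2,8) = 1/30940
Σ_t [0,0]: t=0:+1/2073600 = 1/2073600
(3j)²=28/1105 [(6 2 8; 0 0 0)], sign=+1
Σ_t [0,0]: t=0:+1/3870720 = 1/3870720
(3j)²=135/6188 [(6 2 8; 2 0 -2)], sign=+1
⇒ 4πI² = 135/221
I = (+1)√(135/221/(4π)) = 0.22047828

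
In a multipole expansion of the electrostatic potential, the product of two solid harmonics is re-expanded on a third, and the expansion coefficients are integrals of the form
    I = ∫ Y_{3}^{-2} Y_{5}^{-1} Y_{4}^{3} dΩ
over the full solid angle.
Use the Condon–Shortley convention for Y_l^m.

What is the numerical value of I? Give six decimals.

0.160929

Checks pass: Σm=0; 12 even; l₃=4∈[2,8].
(2·3+1)(2·5+1)(2·4+1) = 693
Δ: 4! 2! 6! / 13! → 1/180180
sum: t=1:−1/576 t=2:+1/144 t=3:−1/576 = 1/288
3j²(3 5 4; 0 0 0) = Δ·Π!·Σ² = 20/1001  (sign +1)
sum: t=3:−1/1440 t=4:+1/17280 = -11/17280
3j²(3 5 4; -2 -1 3) = Δ·Π!·Σ² = 11/468  (sign +1)
combine: 4πI² = 693·20/1001·11/468 = 55/169
take √, sign +1: I = 0.16092854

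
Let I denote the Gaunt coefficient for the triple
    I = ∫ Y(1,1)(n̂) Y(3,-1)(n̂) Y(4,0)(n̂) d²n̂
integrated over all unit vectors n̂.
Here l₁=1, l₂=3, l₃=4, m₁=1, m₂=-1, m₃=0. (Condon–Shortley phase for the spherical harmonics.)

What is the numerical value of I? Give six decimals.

0.150786

m-sum 0 ✓  L=8 even ✓  2≤4≤4 ✓
Π(2lᵢ+1) = 3×7×9 = 189
triangle coeff Δ(1,3,4) = 1/252
Σ_t [0,0]: t=0:+1/36 = 1/36
(3j)²=4/63 [(1 3 4; 0 0 0)], sign=+1
Σ_t [0,0]: t=0:+1/96 = 1/96
(3j)²=1/42 [(1 3 4; 1 -1 0)], sign=+1
⇒ 4πI² = 2/7
I = (+1)√(2/7/(4π)) = 0.15078601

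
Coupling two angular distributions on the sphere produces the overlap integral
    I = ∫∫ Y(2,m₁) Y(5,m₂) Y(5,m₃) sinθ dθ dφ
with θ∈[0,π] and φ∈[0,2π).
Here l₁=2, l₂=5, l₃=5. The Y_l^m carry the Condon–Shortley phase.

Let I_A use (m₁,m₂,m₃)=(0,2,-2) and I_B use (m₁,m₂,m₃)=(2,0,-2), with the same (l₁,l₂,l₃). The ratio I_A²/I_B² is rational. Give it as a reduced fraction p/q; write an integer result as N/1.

l's match ⇒ only the (l;m) 3-j factors differ between A and B.
A: triangle coeff Δ(2,5,5) = 1/38610; Σ_t [0,2]: t=0:+1/20160 t=1:−1/1440 t=2:+1/2880 = -1/3360; (3j)²=6/715 [(2 5 5; 0 2 -2)], sign=+1
B: triangle coeff Δ(2,5,5) = 1/38610; Σ_t [0,0]: t=0:+1/2880 = 1/2880; (3j)²=14/429 [(2 5 5; 2 0 -2)], sign=-1
I_A²/I_B² = (6/715)/(14/429) = 9/35

9/35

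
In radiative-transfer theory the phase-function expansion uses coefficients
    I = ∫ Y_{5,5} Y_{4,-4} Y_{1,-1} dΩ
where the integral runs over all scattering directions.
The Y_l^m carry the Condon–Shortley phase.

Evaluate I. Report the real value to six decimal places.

-0.329416

Checks pass: Σm=0; 10 even; l₃=1∈[1,9].
(2·5+1)(2·4+1)(2·1+1) = 297
Δ: 8! 2! 0! / 11! → 1/495
sum: t=4:+1/576 = 1/576
3j²(5 4 1; 0 0 0) = Δ·Π!·Σ² = 5/99  (sign -1)
sum: t=0:+1/80640 = 1/80640
3j²(5 4 1; 5 -4 -1) = Δ·Π!·Σ² = 1/11  (sign +1)
combine: 4πI² = 297·5/99·1/11 = 15/11
take √, sign -1: I = -0.32941575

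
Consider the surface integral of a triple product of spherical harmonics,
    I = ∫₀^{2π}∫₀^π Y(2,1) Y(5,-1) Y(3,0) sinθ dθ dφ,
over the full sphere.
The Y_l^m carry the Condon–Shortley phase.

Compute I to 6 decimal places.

-0.214318

m-sum 0 ✓  L=10 even ✓  3≤3≤7 ✓
Π(2lᵢ+1) = 5×11×7 = 385
triangle coeff Δ(2,5,3) = 1/2310
Σ_t [2,2]: t=2:+1/144 = 1/144
(3j)²=10/231 [(2 5 3; 0 0 0)], sign=-1
Σ_t [1,1]: t=1:−1/216 = -1/216
(3j)²=8/231 [(2 5 3; 1 -1 0)], sign=+1
⇒ 4πI² = 400/693
I = (-1)√(400/693/(4π)) = -0.21431790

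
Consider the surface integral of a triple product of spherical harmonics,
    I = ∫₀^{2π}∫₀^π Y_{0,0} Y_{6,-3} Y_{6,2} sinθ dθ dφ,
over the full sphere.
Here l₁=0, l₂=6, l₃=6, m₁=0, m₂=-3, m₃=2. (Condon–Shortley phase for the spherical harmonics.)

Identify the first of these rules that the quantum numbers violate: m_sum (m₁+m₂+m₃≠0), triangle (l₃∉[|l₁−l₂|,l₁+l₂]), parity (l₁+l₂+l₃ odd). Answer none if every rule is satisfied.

m_sum

m₁+m₂+m₃ = 0 − 3 + 2 = -1  ✗
triangle: |0−6|=6 ≤ l₃=6 ≤ 0+6=6
parity: l₁+l₂+l₃ = 12 is even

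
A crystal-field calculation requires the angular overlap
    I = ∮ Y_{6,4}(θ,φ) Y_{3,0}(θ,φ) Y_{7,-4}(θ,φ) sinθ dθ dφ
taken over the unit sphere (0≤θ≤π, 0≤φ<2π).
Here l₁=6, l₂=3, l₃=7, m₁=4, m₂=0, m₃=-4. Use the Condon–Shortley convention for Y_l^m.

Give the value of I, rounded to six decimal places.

-0.078810

Checks pass: Σm=0; 16 even; l₃=7∈[3,9].
(2·6+1)(2·3+1)(2·7+1) = 1365
Δ: 2! 10! 4! / 17! → 1/2042040
sum: t=0:+1/207360 t=1:−1/57600 t=2:+1/207360 = -1/129600
3j²(6 3 7; 0 0 0) = Δ·Π!·Σ² = 168/12155  (sign +1)
sum: t=0:+1/967680 t=1:−1/1451520 t=2:+1/43545600 = 1/2721600
3j²(6 3 7; 4 0 -4) = Δ·Π!·Σ² = 32/7735  (sign -1)
combine: 4πI² = 1365·168/12155·32/7735 = 16128/206635
take √, sign -1: I = -0.07881037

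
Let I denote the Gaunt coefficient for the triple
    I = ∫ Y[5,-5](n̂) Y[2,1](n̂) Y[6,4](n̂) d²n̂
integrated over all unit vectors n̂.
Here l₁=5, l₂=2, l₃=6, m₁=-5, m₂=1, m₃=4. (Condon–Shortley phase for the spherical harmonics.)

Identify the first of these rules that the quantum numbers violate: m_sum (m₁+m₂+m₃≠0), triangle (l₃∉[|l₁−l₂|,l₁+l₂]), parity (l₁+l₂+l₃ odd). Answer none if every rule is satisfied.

azimuthal sum: -5 + 1 + 4 = 0  ✓
3 ≤ 6 ≤ 7 (triangle on l)  ✓
L = 5 + 2 + 6 = 13 (odd)  ✗

parity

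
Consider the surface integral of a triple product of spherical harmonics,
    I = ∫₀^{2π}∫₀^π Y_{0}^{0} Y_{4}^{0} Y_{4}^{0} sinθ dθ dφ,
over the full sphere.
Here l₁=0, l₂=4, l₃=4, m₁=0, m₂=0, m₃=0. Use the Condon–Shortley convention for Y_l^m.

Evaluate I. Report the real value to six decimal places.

0.282095

m-sum 0 ✓  L=8 even ✓  4≤4≤4 ✓
Π(2lᵢ+1) = 1×9×9 = 81
triangle coeff Δ(0,4,4) = 1/9
Σ_t [0,0]: t=0:+1/576 = 1/576
(3j)²=1/9 [(0 4 4; 0 0 0)], sign=+1
(m-triple is (0,0,0) — same symbol as above.)
⇒ 4πI² = 1/1
I = (+1)√(1/1/(4π)) = 0.28209479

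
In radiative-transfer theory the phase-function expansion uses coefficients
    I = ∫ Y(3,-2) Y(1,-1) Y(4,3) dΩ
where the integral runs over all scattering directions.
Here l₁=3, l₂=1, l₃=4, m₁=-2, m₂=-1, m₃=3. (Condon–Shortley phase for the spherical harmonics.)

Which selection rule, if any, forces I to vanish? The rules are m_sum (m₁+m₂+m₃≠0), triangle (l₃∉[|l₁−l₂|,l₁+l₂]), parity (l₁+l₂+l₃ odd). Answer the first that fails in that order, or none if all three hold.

none

azimuthal sum: -2 − 1 + 3 = 0  ✓
2 ≤ 4 ≤ 4 (triangle on l)  ✓
L = 3 + 1 + 4 = 8 (even)  ✓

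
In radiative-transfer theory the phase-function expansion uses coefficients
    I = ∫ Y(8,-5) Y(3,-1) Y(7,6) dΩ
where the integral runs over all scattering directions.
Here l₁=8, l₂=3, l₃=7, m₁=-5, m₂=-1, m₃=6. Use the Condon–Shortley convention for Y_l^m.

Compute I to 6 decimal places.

0.166985

m-sum 0 ✓  L=18 even ✓  5≤7≤11 ✓
Π(2lᵢ+1) = 17×7×15 = 1785
triangle coeff Δ(8,3,7) = 1/5290740
Σ_t [1,3]: t=1:−1/7257600 t=2:+1/2073600 t=3:−1/7257600 = 1/4838400
(3j)²=252/20995 [(8 3 7; 0 0 0)], sign=-1
Σ_t [1,2]: t=1:−1/2874009600 t=2:+1/319334400 = 1/359251200
(3j)²=1664/101745 [(8 3 7; -5 -1 6)], sign=-1
⇒ 4πI² = 10752/30685
I = (+1)√(10752/30685/(4π)) = 0.16698468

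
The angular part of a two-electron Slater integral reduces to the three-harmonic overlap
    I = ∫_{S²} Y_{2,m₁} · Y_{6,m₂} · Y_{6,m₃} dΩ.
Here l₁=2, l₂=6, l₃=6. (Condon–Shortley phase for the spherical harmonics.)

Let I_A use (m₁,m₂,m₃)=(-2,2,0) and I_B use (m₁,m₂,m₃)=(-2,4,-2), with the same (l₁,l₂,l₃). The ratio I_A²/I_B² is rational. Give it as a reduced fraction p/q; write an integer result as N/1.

14/9

l's match ⇒ only the (l;m) 3-j factors differ between A and B.
A: triangle coeff Δ(2,6,6) = 1/90090; Σ_t [2,2]: t=2:+1/69120 = 1/69120; (3j)²=4/143 [(2 6 6; -2 2 0)], sign=+1
B: triangle coeff Δ(2,6,6) = 1/90090; Σ_t [2,2]: t=2:+1/322560 = 1/322560; (3j)²=18/1001 [(2 6 6; -2 4 -2)], sign=+1
I_A²/I_B² = (4/143)/(18/1001) = 14/9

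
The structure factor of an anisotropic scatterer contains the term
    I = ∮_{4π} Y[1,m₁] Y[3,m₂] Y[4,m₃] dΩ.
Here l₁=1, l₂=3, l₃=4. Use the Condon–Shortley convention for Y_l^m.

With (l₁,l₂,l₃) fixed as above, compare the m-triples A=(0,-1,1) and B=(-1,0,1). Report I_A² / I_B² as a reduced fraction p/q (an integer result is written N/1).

Same 1,3,4: normalisation and zero-m 3j drop out of the ratio.
A: Δ: 0! 2! 6! / 9! → 1/252; sum: t=0:+1/48 = 1/48; 3j²(1 3 4; 0 -1 1) = Δ·Π!·Σ² = 5/84  (sign -1)
B: Δ: 0! 2! 6! / 9! → 1/252; sum: t=0:+1/72 = 1/72; 3j²(1 3 4; -1 0 1) = Δ·Π!·Σ² = 5/126  (sign -1)
I_A²/I_B² = (5/84)/(5/126) = 3/2

3/2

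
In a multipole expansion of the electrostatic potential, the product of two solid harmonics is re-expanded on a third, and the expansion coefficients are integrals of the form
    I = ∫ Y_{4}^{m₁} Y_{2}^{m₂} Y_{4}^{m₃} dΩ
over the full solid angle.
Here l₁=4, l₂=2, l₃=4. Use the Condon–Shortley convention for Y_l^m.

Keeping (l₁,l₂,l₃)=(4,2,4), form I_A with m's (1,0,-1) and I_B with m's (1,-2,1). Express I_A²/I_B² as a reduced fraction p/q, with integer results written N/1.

l's match ⇒ only the (l;m) 3-j factors differ between A and B.
A: triangle coeff Δ(4,2,4) = 1/13860; Σ_t [0,2]: t=0:+1/144 t=1:−1/48 t=2:+1/480 = -17/1440; (3j)²=289/13860 [(4 2 4; 1 0 -1)], sign=+1
B: triangle coeff Δ(4,2,4) = 1/13860; Σ_t [0,0]: t=0:+1/144 = 1/144; (3j)²=10/231 [(4 2 4; 1 -2 1)], sign=-1
I_A²/I_B² = (289/13860)/(10/231) = 289/600

289/600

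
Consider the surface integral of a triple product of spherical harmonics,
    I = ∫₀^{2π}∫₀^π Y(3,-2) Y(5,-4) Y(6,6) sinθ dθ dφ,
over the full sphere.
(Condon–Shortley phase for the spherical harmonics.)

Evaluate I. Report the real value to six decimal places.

m-sum 0 ✓  L=14 even ✓  2≤6≤8 ✓
Π(2lᵢ+1) = 7×11×13 = 1001
triangle coeff Δ(3,5,6) = 1/675675
Σ_t [0,2]: t=0:+1/8640 t=1:−1/2304 t=2:+1/8640 = -7/34560
(3j)²=7/429 [(3 5 6; 0 0 0)], sign=-1
Σ_t [1,1]: t=1:−1/967680 = -1/967680
(3j)²=3/91 [(3 5 6; -2 -4 6)], sign=-1
⇒ 4πI² = 7/13
I = (+1)√(7/13/(4π)) = 0.20700098

0.207001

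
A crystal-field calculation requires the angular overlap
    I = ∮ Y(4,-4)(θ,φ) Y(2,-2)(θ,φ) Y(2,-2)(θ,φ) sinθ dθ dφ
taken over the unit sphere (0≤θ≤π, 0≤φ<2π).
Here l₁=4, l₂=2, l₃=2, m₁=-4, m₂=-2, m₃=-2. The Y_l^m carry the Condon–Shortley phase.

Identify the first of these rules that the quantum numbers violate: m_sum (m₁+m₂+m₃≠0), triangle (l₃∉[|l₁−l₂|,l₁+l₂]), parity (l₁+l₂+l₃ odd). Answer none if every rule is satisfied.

azimuthal sum: -4 − 2 − 2 = -8  ✗
2 ≤ 2 ≤ 6 (triangle on l)
L = 4 + 2 + 2 = 8 (even)

m_sum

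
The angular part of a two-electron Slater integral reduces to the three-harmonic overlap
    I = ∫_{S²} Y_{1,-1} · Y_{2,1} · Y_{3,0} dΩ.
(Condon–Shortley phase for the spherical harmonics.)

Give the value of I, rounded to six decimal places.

Checks pass: Σm=0; 6 even; l₃=3∈[1,3].
(2·1+1)(2·2+1)(2·3+1) = 105
Δ: 0! 2! 4! / 7! → 1/105
sum: t=0:+1/4 = 1/4
3j²(1 2 3; 0 0 0) = Δ·Π!·Σ² = 3/35  (sign -1)
sum: t=0:+1/12 = 1/12
3j²(1 2 3; -1 1 0) = Δ·Π!·Σ² = 1/35  (sign -1)
combine: 4πI² = 105·3/35·1/35 = 9/35
take √, sign +1: I = 0.14304817

0.143048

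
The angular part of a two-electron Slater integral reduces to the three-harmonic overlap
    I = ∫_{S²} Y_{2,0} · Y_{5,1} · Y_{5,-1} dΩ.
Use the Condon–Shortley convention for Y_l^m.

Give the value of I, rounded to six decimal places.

Rules hold: Σm=0, L=12 even, 3≤5≤7.
N = 5·11·11 = 605
Δ = 2!·2!·8!/13! = 1/38610
Racah Σ t=0..2: t=0:+1/2880 t=1:−1/576 t=2:+1/2880 = -1/960
⇒ 3j(2 5 5; 0 0 0)² = 10/429, sgn +1
Racah Σ t=0..2: t=0:+1/5760 t=1:−1/720 t=2:+1/2304 = -1/1280
⇒ 3j(2 5 5; 0 1 -1)² = 27/1430, sgn -1
4πI² = N·(3j₀)²·(3jₘ)² = 45/169
I = -1·√(0.266272/4π) = -0.14556534

-0.145565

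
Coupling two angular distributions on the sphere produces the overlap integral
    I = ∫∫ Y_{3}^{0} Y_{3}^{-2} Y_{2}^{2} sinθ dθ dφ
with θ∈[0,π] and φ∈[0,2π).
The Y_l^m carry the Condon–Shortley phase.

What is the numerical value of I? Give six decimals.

-0.188063

Checks pass: Σm=0; 8 even; l₃=2∈[0,6].
(2·3+1)(2·3+1)(2·2+1) = 245
Δ: 4! 2! 2! / 9! → 1/3780
sum: t=1:−1/24 t=2:+1/4 t=3:−1/24 = 1/6
3j²(3 3 2; 0 0 0) = Δ·Π!·Σ² = 4/105  (sign +1)
sum: t=1:−1/24 = -1/24
3j²(3 3 2; 0 -2 2) = Δ·Π!·Σ² = 1/21  (sign -1)
combine: 4πI² = 245·4/105·1/21 = 4/9
take √, sign -1: I = -0.18806319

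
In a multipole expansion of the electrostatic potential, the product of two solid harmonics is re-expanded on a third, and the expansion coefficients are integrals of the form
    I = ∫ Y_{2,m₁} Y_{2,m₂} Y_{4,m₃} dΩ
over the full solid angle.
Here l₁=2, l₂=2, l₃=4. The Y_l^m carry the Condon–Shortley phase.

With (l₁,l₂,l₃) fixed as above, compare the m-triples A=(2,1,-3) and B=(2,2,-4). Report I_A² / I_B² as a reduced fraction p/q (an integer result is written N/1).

Same 2,2,4: normalisation and zero-m 3j drop out of the ratio.
A: Δ: 0! 4! 4! / 9! → 1/630; sum: t=0:+1/144 = 1/144; 3j²(2 2 4; 2 1 -3) = Δ·Π!·Σ² = 1/18  (sign -1)
B: Δ: 0! 4! 4! / 9! → 1/630; sum: t=0:+1/576 = 1/576; 3j²(2 2 4; 2 2 -4) = Δ·Π!·Σ² = 1/9  (sign +1)
I_A²/I_B² = (1/18)/(1/9) = 1/2

1/2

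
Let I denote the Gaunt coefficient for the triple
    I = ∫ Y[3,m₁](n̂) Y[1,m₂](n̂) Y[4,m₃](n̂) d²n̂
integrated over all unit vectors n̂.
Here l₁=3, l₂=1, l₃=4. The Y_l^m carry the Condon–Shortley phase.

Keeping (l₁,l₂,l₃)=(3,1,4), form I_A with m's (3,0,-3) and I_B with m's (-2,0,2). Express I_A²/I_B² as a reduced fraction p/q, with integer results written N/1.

l's match ⇒ only the (l;m) 3-j factors differ between A and B.
A: triangle coeff Δ(3,1,4) = 1/252; Σ_t [0,0]: t=0:+1/720 = 1/720; (3j)²=1/36 [(3 1 4; 3 0 -3)], sign=-1
B: triangle coeff Δ(3,1,4) = 1/252; Σ_t [0,0]: t=0:+1/120 = 1/120; (3j)²=1/21 [(3 1 4; -2 0 2)], sign=+1
I_A²/I_B² = (1/36)/(1/21) = 7/12

7/12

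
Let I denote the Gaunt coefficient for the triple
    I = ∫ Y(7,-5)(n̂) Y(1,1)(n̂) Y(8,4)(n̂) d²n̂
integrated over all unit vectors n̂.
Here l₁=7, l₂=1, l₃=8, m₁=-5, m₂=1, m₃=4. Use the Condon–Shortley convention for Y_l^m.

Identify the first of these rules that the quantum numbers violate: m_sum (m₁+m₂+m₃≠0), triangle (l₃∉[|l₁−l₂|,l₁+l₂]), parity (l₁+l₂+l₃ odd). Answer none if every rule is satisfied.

azimuthal sum: -5 + 1 + 4 = 0  ✓
6 ≤ 8 ≤ 8 (triangle on l)  ✓
L = 7 + 1 + 8 = 16 (even)  ✓

none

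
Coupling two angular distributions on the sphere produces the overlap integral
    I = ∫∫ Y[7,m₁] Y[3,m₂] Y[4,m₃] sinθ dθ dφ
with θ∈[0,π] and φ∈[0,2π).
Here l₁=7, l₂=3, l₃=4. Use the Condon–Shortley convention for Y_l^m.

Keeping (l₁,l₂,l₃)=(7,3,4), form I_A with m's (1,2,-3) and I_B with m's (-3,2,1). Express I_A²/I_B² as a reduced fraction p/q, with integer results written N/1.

l's match ⇒ only the (l;m) 3-j factors differ between A and B.
A: triangle coeff Δ(7,3,4) = 1/45045; Σ_t [5,5]: t=5:−1/604800 = -1/604800; (3j)²=16/15015 [(7 3 4; 1 2 -3)], sign=+1
B: triangle coeff Δ(7,3,4) = 1/45045; Σ_t [5,5]: t=5:−1/86400 = -1/86400; (3j)²=16/715 [(7 3 4; -3 2 1)], sign=+1
I_A²/I_B² = (16/15015)/(16/715) = 1/21

1/21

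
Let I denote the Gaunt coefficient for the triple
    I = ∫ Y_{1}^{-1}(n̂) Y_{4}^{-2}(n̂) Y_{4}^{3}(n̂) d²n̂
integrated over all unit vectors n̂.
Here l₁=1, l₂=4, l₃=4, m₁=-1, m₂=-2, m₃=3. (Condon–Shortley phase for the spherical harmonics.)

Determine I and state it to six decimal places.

0.000000

l₁+l₂+l₃=9 is odd: 3j(l;000)=0 ⇒ I=0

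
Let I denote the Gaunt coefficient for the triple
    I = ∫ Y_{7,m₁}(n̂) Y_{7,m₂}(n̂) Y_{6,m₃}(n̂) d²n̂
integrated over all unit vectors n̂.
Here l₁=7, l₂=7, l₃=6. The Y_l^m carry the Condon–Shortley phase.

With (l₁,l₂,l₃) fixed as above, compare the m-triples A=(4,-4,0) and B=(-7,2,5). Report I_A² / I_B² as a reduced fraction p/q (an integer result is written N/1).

l's match ⇒ only the (l;m) 3-j factors differ between A and B.
A: triangle coeff Δ(7,7,6) = 1/2444321880; Σ_t [0,3]: t=0:+1/52254720 t=1:−1/11612160 t=2:+1/20736000 t=3:−1/373248000 = -1/46656000; (3j)²=352/62985 [(7 7 6; 4 -4 0)], sign=-1
B: triangle coeff Δ(7,7,6) = 1/2444321880; Σ_t [8,8]: t=8:+1/3483648000 = 1/3483648000; (3j)²=33/6460 [(7 7 6; -7 2 5)], sign=-1
I_A²/I_B² = (352/62985)/(33/6460) = 128/117

128/117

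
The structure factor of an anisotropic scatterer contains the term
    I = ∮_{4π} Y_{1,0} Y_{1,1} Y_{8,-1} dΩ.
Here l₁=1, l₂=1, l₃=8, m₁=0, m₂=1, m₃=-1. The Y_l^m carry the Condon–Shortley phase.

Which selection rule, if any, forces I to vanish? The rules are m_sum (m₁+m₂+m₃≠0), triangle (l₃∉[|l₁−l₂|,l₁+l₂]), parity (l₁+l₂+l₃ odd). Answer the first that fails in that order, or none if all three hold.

triangle

Σmᵢ = 0  ✓
l₃∈[|l₁−l₂|,l₁+l₂]=[0,2], have l₃=8  ✗
Σlᵢ = 10 ⇒ even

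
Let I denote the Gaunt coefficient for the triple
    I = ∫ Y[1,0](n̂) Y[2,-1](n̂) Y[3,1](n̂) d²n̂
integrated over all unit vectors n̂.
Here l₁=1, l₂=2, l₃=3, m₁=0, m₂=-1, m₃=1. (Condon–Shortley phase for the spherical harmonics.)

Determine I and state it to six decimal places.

Rules hold: Σm=0, L=6 even, 1≤3≤3.
N = 3·5·7 = 105
Δ = 0!·2!·4!/7! = 1/105
Racah Σ t=0..0: t=0:+1/4 = 1/4
⇒ 3j(1 2 3; 0 0 0)² = 3/35, sgn -1
Racah Σ t=0..0: t=0:+1/6 = 1/6
⇒ 3j(1 2 3; 0 -1 1)² = 8/105, sgn +1
4πI² = N·(3j₀)²·(3jₘ)² = 24/35
I = -1·√(0.685714/4π) = -0.23359668

-0.233597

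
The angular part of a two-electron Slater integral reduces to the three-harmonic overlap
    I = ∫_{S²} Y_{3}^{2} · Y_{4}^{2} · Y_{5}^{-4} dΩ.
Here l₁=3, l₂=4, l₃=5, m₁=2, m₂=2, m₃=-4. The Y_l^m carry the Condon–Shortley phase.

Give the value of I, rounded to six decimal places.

0.143343

Checks pass: Σm=0; 12 even; l₃=5∈[1,7].
(2·3+1)(2·4+1)(2·5+1) = 693
Δ: 2! 4! 6! / 13! → 1/180180
sum: t=0:+1/576 t=1:−1/144 t=2:+1/576 = -1/288
3j²(3 4 5; 0 0 0) = Δ·Π!·Σ² = 20/1001  (sign +1)
sum: t=0:+1/8640 t=1:−1/2880 = -1/4320
3j²(3 4 5; 2 2 -4) = Δ·Π!·Σ² = 8/429  (sign +1)
combine: 4πI² = 693·20/1001·8/429 = 480/1859
take √, sign +1: I = 0.14334284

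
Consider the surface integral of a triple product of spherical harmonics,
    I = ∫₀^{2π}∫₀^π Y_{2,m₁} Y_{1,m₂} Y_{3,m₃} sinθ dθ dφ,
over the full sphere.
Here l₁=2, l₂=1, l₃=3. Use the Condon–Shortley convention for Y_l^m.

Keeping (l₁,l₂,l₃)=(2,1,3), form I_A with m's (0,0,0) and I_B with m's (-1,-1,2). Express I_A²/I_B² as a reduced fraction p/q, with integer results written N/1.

Same 2,1,3: normalisation and zero-m 3j drop out of the ratio.
A: Δ: 0! 4! 2! / 7! → 1/105; sum: t=0:+1/4 = 1/4; 3j²(2 1 3; 0 0 0) = Δ·Π!·Σ² = 3/35  (sign -1)
B: Δ: 0! 4! 2! / 7! → 1/105; sum: t=0:+1/12 = 1/12; 3j²(2 1 3; -1 -1 2) = Δ·Π!·Σ² = 2/21  (sign -1)
I_A²/I_B² = (3/35)/(2/21) = 9/10

9/10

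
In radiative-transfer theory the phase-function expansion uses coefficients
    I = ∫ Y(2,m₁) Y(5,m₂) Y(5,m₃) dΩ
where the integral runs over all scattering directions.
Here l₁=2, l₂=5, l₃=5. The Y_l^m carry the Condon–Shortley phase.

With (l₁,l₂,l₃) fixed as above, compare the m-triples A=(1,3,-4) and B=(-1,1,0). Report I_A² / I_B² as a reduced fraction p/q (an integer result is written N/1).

147/5

Shared (l₁,l₂,l₃)=(2,5,5): N and (l;000)² cancel in I_A²/I_B².
A: Δ = 2!·2!·8!/13! = 1/38610; Racah Σ t=0..1: t=0:+1/80640 t=1:−1/10080 = -1/11520; ⇒ 3j(2 5 5; 1 3 -4)² = 49/1430, sgn +1
B: Δ = 2!·2!·8!/13! = 1/38610; Racah Σ t=1..2: t=1:−1/1440 t=2:+1/1152 = 1/5760; ⇒ 3j(2 5 5; -1 1 0)² = 1/858, sgn -1
I_A²/I_B² = (49/1430)/(1/858) = 147/5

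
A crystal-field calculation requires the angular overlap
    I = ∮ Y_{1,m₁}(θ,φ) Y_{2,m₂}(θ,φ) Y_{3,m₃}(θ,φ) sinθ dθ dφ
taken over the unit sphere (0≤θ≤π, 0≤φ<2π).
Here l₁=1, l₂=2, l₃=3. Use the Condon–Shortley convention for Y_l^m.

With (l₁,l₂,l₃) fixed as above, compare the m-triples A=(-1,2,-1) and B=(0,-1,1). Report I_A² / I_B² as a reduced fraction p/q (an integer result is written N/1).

1/8

Same 1,2,3: normalisation and zero-m 3j drop out of the ratio.
A: Δ: 0! 2! 4! / 7! → 1/105; sum: t=0:+1/48 = 1/48; 3j²(1 2 3; -1 2 -1) = Δ·Π!·Σ² = 1/105  (sign +1)
B: Δ: 0! 2! 4! / 7! → 1/105; sum: t=0:+1/6 = 1/6; 3j²(1 2 3; 0 -1 1) = Δ·Π!·Σ² = 8/105  (sign +1)
I_A²/I_B² = (1/105)/(8/105) = 1/8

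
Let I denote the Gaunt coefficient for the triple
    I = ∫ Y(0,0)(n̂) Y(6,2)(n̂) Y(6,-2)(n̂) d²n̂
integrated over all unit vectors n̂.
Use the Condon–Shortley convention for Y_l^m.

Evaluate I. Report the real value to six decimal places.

m-sum 0 ✓  L=12 even ✓  6≤6≤6 ✓
Π(2lᵢ+1) = 1×13×13 = 169
triangle coeff Δ(0,6,6) = 1/13
Σ_t [0,0]: t=0:+1/518400 = 1/518400
(3j)²=1/13 [(0 6 6; 0 0 0)], sign=+1
Σ_t [0,0]: t=0:+1/967680 = 1/967680
(3j)²=1/13 [(0 6 6; 0 2 -2)], sign=+1
⇒ 4πI² = 1/1
I = (+1)√(1/1/(4π)) = 0.28209479

0.282095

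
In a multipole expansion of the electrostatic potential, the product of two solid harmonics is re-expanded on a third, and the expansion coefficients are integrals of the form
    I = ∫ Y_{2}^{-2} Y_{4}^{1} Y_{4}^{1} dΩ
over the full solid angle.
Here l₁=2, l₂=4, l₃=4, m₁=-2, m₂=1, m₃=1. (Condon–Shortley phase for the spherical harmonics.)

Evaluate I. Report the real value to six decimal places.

Checks pass: Σm=0; 10 even; l₃=4∈[2,6].
(2·2+1)(2·4+1)(2·4+1) = 405
Δ: 2! 2! 6! / 11! → 1/13860
sum: t=0:+1/192 t=1:−1/36 t=2:+1/192 = -5/288
3j²(2 4 4; 0 0 0) = Δ·Π!·Σ² = 20/693  (sign -1)
sum: t=2:+1/144 = 1/144
3j²(2 4 4; -2 1 1) = Δ·Π!·Σ² = 10/231  (sign -1)
combine: 4πI² = 405·20/693·10/231 = 3000/5929
take √, sign +1: I = 0.20066192

0.200662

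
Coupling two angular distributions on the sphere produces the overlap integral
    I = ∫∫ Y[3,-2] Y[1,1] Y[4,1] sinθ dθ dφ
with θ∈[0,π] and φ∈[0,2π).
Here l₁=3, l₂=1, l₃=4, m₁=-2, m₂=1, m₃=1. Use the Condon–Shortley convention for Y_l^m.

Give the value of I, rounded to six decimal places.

-0.106622

Checks pass: Σm=0; 8 even; l₃=4∈[2,4].
(2·3+1)(2·1+1)(2·4+1) = 189
Δ: 0! 6! 2! / 9! → 1/252
sum: t=0:+1/36 = 1/36
3j²(3 1 4; 0 0 0) = Δ·Π!·Σ² = 4/63  (sign +1)
sum: t=0:+1/240 = 1/240
3j²(3 1 4; -2 1 1) = Δ·Π!·Σ² = 1/84  (sign -1)
combine: 4πI² = 189·4/63·1/84 = 1/7
take √, sign -1: I = -0.10662181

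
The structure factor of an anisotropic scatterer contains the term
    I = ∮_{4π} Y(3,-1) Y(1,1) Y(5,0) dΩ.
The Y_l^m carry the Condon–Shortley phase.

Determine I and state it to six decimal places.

l₃=5 ∉ [2,4] — triangle fails ⇒ I = 0

0.000000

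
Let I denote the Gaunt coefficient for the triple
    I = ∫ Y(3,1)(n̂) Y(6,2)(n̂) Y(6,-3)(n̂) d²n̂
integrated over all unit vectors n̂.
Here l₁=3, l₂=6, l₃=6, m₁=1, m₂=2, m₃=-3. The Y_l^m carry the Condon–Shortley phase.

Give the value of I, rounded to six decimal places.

0.000000

Σlᵢ=15 odd — θ-integrand is odd under cosθ→−cosθ; I=0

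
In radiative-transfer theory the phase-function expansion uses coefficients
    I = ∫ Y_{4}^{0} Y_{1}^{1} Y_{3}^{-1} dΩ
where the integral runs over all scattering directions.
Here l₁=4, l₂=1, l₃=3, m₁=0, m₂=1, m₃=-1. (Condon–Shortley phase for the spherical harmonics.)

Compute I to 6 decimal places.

Rules hold: Σm=0, L=8 even, 3≤3≤5.
N = 9·3·7 = 189
Δ = 2!·6!·0!/9! = 1/252
Racah Σ t=1..1: t=1:−1/36 = -1/36
⇒ 3j(4 1 3; 0 0 0)² = 4/63, sgn +1
Racah Σ t=2..2: t=2:+1/96 = 1/96
⇒ 3j(4 1 3; 0 1 -1)² = 1/42, sgn +1
4πI² = N·(3j₀)²·(3jₘ)² = 2/7
I = +1·√(0.285714/4π) = 0.15078601

0.150786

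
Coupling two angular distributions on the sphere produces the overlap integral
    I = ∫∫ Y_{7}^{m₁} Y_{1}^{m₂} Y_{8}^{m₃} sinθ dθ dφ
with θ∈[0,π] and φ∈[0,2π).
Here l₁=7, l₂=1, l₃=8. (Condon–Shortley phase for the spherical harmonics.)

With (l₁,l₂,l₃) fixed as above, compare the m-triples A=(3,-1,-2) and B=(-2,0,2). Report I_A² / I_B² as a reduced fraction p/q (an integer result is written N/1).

Same 7,1,8: normalisation and zero-m 3j drop out of the ratio.
A: Δ: 0! 14! 2! / 17! → 1/2040; sum: t=0:+1/174182400 = 1/174182400; 3j²(7 1 8; 3 -1 -2) = Δ·Π!·Σ² = 1/136  (sign +1)
B: Δ: 0! 14! 2! / 17! → 1/2040; sum: t=0:+1/43545600 = 1/43545600; 3j²(7 1 8; -2 0 2) = Δ·Π!·Σ² = 1/34  (sign +1)
I_A²/I_B² = (1/136)/(1/34) = 1/4

1/4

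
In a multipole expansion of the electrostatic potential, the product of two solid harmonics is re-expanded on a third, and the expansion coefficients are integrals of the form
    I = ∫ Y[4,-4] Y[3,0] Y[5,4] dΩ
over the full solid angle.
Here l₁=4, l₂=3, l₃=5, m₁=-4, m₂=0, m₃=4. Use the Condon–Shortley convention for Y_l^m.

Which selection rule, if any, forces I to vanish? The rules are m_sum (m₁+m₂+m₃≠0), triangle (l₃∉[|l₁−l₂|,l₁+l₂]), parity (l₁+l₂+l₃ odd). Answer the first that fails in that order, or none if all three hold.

m₁+m₂+m₃ = -4 + 0 + 4 = 0  ✓
triangle: |4−3|=1 ≤ l₃=5 ≤ 4+3=7  ✓
parity: l₁+l₂+l₃ = 12 is even  ✓

none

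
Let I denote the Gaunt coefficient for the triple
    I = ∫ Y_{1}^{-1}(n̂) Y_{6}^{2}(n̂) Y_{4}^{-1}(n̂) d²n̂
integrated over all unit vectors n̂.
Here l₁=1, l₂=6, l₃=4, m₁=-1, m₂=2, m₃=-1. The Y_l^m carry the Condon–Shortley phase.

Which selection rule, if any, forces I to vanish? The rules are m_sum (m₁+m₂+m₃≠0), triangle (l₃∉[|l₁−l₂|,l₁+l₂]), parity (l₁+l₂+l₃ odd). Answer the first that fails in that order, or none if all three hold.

m₁+m₂+m₃ = -1 + 2 − 1 = 0  ✓
triangle: |1−6|=5 ≤ l₃=4 ≤ 1+6=7  ✗
parity: l₁+l₂+l₃ = 11 is odd

triangle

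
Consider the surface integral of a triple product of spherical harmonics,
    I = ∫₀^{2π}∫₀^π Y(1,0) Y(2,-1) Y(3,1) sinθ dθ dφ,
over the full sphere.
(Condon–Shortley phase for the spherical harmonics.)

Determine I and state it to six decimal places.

m-sum 0 ✓  L=6 even ✓  1≤3≤3 ✓
Π(2lᵢ+1) = 3×5×7 = 105
triangle coeff Δ(1,2,3) = 1/105
Σ_t [0,0]: t=0:+1/4 = 1/4
(3j)²=3/35 [(1 2 3; 0 0 0)], sign=-1
Σ_t [0,0]: t=0:+1/6 = 1/6
(3j)²=8/105 [(1 2 3; 0 -1 1)], sign=+1
⇒ 4πI² = 24/35
I = (-1)√(24/35/(4π)) = -0.23359668

-0.233597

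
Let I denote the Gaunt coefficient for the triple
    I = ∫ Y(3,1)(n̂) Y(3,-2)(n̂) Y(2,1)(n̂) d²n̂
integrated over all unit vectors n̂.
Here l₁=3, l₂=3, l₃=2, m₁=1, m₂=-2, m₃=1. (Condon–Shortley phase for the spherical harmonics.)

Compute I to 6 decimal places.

Checks pass: Σm=0; 8 even; l₃=2∈[0,6].
(2·3+1)(2·3+1)(2·2+1) = 245
Δ: 4! 2! 2! / 9! → 1/3780
sum: t=1:−1/24 t=2:+1/4 t=3:−1/24 = 1/6
3j²(3 3 2; 0 0 0) = Δ·Π!·Σ² = 4/105  (sign +1)
sum: t=0:+1/48 t=1:−1/12 = -1/16
3j²(3 3 2; 1 -2 1) = Δ·Π!·Σ² = 1/28  (sign +1)
combine: 4πI² = 245·4/105·1/28 = 1/3
take √, sign +1: I = 0.16286750

0.162868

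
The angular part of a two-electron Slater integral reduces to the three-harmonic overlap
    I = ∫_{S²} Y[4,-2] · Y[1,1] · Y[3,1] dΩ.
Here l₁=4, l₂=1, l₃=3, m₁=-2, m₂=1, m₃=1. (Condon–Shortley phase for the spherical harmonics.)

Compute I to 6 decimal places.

m-sum 0 ✓  L=8 even ✓  3≤3≤5 ✓
Π(2lᵢ+1) = 9×3×7 = 189
triangle coeff Δ(4,1,3) = 1/252
Σ_t [1,1]: t=1:−1/36 = -1/36
(3j)²=4/63 [(4 1 3; 0 0 0)], sign=+1
Σ_t [2,2]: t=2:+1/96 = 1/96
(3j)²=5/84 [(4 1 3; -2 1 1)], sign=+1
⇒ 4πI² = 5/7
I = (+1)√(5/7/(4π)) = 0.23841361

0.238414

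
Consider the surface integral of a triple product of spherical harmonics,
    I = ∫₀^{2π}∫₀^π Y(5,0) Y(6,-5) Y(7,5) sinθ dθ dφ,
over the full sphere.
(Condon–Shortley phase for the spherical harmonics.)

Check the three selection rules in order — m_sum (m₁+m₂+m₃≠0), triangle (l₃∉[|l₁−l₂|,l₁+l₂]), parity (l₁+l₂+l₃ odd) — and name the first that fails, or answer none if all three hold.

m₁+m₂+m₃ = 0 − 5 + 5 = 0  ✓
triangle: |5−6|=1 ≤ l₃=7 ≤ 5+6=11  ✓
parity: l₁+l₂+l₃ = 18 is even  ✓

none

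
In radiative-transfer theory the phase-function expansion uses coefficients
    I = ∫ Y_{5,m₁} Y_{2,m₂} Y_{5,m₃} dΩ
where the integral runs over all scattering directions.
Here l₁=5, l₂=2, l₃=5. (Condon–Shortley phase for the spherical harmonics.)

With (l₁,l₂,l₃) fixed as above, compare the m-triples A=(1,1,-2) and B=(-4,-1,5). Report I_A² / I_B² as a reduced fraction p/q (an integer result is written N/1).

Same 5,2,5: normalisation and zero-m 3j drop out of the ratio.
A: Δ: 2! 8! 2! / 13! → 1/38610; sum: t=1:−1/1440 t=2:+1/2880 = -1/2880; 3j²(5 2 5; 1 1 -2) = Δ·Π!·Σ² = 7/715  (sign +1)
B: Δ: 2! 8! 2! / 13! → 1/38610; sum: t=1:−1/80640 = -1/80640; 3j²(5 2 5; -4 -1 5) = Δ·Π!·Σ² = 9/286  (sign -1)
I_A²/I_B² = (7/715)/(9/286) = 14/45

14/45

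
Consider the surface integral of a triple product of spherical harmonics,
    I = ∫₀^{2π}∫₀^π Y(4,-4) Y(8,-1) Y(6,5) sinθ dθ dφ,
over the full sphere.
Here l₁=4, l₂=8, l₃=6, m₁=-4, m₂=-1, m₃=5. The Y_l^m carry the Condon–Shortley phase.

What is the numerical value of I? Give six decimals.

m-sum 0 ✓  L=18 even ✓  4≤6≤12 ✓
Π(2lᵢ+1) = 9×17×13 = 1989
triangle coeff Δ(4,8,6) = 1/23279256
Σ_t [2,4]: t=2:+1/1658880 t=3:−1/518400 t=4:+1/1658880 = -1/1382400
(3j)²=504/46189 [(4 8 6; 0 0 0)], sign=-1
Σ_t [6,6]: t=6:+1/522547200 = 1/522547200
(3j)²=35/75582 [(4 8 6; -4 -1 5)], sign=-1
⇒ 4πI² = 8820/877591
I = (+1)√(8820/877591/(4π)) = 0.02828025

0.028280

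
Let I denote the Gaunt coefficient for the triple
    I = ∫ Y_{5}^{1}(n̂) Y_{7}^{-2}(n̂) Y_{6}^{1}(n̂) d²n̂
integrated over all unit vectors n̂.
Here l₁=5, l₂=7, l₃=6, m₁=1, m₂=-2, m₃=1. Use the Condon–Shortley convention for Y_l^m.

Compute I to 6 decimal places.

m-sum 0 ✓  L=18 even ✓  2≤6≤12 ✓
Π(2lᵢ+1) = 11×15×13 = 2145
triangle coeff Δ(5,7,6) = 1/174594420
Σ_t [1,5]: t=1:−1/4147200 t=2:+1/207360 t=3:−1/82944 t=4:+1/207360 t=5:−1/4147200 = -1/345600
(3j)²=420/46189 [(5 7 6; 0 0 0)], sign=-1
Σ_t [0,4]: t=0:+1/12441600 t=1:−1/414720 t=2:+1/138240 t=3:−1/311040 t=4:+1/5806080 = 1/537600
(3j)²=2916/323323 [(5 7 6; 1 -2 1)], sign=-1
⇒ 4πI² = 2624400/14919047
I = (+1)√(2624400/14919047/(4π)) = 0.11831493

0.118315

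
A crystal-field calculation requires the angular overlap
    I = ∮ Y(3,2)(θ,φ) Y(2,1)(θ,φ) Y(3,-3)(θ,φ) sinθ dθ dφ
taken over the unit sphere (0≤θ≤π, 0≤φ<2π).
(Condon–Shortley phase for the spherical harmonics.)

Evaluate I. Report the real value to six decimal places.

Checks pass: Σm=0; 8 even; l₃=3∈[1,5].
(2·3+1)(2·2+1)(2·3+1) = 245
Δ: 2! 4! 2! / 9! → 1/3780
sum: t=0:+1/24 t=1:−1/4 t=2:+1/24 = -1/6
3j²(3 2 3; 0 0 0) = Δ·Π!·Σ² = 4/105  (sign +1)
sum: t=1:−1/48 = -1/48
3j²(3 2 3; 2 1 -3) = Δ·Π!·Σ² = 5/84  (sign -1)
combine: 4πI² = 245·4/105·5/84 = 5/9
take √, sign -1: I = -0.21026104

-0.210261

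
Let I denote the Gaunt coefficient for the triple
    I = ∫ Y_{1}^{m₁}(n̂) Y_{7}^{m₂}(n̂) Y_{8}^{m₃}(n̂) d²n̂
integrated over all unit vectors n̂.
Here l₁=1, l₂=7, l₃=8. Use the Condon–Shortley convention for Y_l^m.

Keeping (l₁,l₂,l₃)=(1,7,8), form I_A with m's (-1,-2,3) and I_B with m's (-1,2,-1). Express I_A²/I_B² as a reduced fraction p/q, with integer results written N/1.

55/21

Same 1,7,8: normalisation and zero-m 3j drop out of the ratio.
A: Δ: 0! 2! 14! / 17! → 1/2040; sum: t=0:+1/87091200 = 1/87091200; 3j²(1 7 8; -1 -2 3) = Δ·Π!·Σ² = 11/408  (sign -1)
B: Δ: 0! 2! 14! / 17! → 1/2040; sum: t=0:+1/87091200 = 1/87091200; 3j²(1 7 8; -1 2 -1) = Δ·Π!·Σ² = 7/680  (sign -1)
I_A²/I_B² = (11/408)/(7/680) = 55/21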